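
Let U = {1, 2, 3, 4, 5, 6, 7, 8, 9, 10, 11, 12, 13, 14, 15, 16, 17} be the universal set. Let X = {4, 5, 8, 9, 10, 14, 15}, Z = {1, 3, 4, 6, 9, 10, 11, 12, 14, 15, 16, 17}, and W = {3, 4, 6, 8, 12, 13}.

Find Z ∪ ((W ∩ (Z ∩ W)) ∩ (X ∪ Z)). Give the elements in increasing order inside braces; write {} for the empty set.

{1, 3, 4, 6, 9, 10, 11, 12, 14, 15, 16, 17}

Z ∩ W = {3, 4, 6, 12}
W ∩ (Z ∩ W) = {3, 4, 6, 12}
X ∪ Z = {1, 3, 4, 5, 6, 8, 9, 10, 11, 12, 14, 15, 16, 17}
(W ∩ (Z ∩ W)) ∩ (X ∪ Z) = {3, 4, 6, 12}
Z ∪ ((W ∩ (Z ∩ W)) ∩ (X ∪ Z)) = {1, 3, 4, 6, 9, 10, 11, 12, 14, 15, 16, 17}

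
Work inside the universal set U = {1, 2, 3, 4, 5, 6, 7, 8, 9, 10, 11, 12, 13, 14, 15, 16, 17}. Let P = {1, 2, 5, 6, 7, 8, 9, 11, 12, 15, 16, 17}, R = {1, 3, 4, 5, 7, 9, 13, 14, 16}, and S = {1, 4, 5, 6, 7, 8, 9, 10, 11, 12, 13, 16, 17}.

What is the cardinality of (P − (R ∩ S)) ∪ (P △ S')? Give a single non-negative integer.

14

R ∩ S = {1, 4, 5, 7, 9, 13, 16}
P − (R ∩ S) = {2, 6, 8, 11, 12, 15, 17}
S' = {2, 3, 14, 15}
P △ S' = {1, 3, 5, 6, 7, 8, 9, 11, 12, 14, 16, 17}
(P − (R ∩ S)) ∪ (P △ S') = {1, 2, 3, 5, 6, 7, 8, 9, 11, 12, 14, 15, 16, 17}
|(P − (R ∩ S)) ∪ (P △ S')| = 14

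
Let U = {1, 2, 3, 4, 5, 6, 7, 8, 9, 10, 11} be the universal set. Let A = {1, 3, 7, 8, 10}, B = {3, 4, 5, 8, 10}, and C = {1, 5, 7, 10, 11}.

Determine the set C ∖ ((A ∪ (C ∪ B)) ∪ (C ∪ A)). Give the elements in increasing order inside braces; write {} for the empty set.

{}

C ∪ B = {1, 3, 4, 5, 7, 8, 10, 11}
A ∪ (C ∪ B) = {1, 3, 4, 5, 7, 8, 10, 11}
C ∪ A = {1, 3, 5, 7, 8, 10, 11}
(A ∪ (C ∪ B)) ∪ (C ∪ A) = {1, 3, 4, 5, 7, 8, 10, 11}
C ∖ ((A ∪ (C ∪ B)) ∪ (C ∪ A)) = {}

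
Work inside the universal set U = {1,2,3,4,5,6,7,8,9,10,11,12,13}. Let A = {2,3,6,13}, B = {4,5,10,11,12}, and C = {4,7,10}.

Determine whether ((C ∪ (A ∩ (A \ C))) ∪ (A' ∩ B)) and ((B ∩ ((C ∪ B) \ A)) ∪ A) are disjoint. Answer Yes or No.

No

A \ C = {2,3,6,13}
A ∩ (A \ C) = {2,3,6,13}
C ∪ (A ∩ (A \ C)) = {2,3,4,6,7,10,13}
A' = {1,4,5,7,8,9,10,11,12}
A' ∩ B = {4,5,10,11,12}
(C ∪ (A ∩ (A \ C))) ∪ (A' ∩ B) = {2,3,4,5,6,7,10,11,12,13}
C ∪ B = {4,5,7,10,11,12}
(C ∪ B) \ A = {4,5,7,10,11,12}
B ∩ ((C ∪ B) \ A) = {4,5,10,11,12}
(B ∩ ((C ∪ B) \ A)) ∪ A = {2,3,4,5,6,10,11,12,13}
2 lies in both, so they are not disjoint.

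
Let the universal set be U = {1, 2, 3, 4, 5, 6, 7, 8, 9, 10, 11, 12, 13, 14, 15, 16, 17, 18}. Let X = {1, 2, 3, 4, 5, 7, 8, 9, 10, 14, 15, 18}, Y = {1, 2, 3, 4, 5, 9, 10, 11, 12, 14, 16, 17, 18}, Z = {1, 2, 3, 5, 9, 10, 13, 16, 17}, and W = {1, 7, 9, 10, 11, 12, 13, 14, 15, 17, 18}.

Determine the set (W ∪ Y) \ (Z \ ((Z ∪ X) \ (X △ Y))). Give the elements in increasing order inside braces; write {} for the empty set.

W ∪ Y = {1, 2, 3, 4, 5, 7, 9, 10, 11, 12, 13, 14, 15, 16, 17, 18}
Z ∪ X = {1, 2, 3, 4, 5, 7, 8, 9, 10, 13, 14, 15, 16, 17, 18}
X △ Y = {7, 8, 11, 12, 15, 16, 17}
(Z ∪ X) \ (X △ Y) = {1, 2, 3, 4, 5, 9, 10, 13, 14, 18}
Z \ ((Z ∪ X) \ (X △ Y)) = {16, 17}
(W ∪ Y) \ (Z \ ((Z ∪ X) \ (X △ Y))) = {1, 2, 3, 4, 5, 7, 9, 10, 11, 12, 13, 14, 15, 18}

{1, 2, 3, 4, 5, 7, 9, 10, 11, 12, 13, 14, 15, 18}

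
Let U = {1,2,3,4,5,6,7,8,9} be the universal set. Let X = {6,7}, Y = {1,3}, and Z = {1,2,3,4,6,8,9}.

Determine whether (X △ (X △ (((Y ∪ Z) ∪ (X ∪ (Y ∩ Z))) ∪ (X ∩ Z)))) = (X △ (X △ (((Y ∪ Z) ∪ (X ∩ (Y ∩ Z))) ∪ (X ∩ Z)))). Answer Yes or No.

Y ∪ Z = {1,2,3,4,6,8,9}
Y ∩ Z = {1,3}
X ∪ (Y ∩ Z) = {1,3,6,7}
(Y ∪ Z) ∪ (X ∪ (Y ∩ Z)) = {1,2,3,4,6,7,8,9}
X ∩ Z = {6}
((Y ∪ Z) ∪ (X ∪ (Y ∩ Z))) ∪ (X ∩ Z) = {1,2,3,4,6,7,8,9}
X △ (((Y ∪ Z) ∪ (X ∪ (Y ∩ Z))) ∪ (X ∩ Z)) = {1,2,3,4,8,9}
X △ (X △ (((Y ∪ Z) ∪ (X ∪ (Y ∩ Z))) ∪ (X ∩ Z))) = {1,2,3,4,6,7,8,9}
X ∩ (Y ∩ Z) = {}
(Y ∪ Z) ∪ (X ∩ (Y ∩ Z)) = {1,2,3,4,6,8,9}
((Y ∪ Z) ∪ (X ∩ (Y ∩ Z))) ∪ (X ∩ Z) = {1,2,3,4,6,8,9}
X △ (((Y ∪ Z) ∪ (X ∩ (Y ∩ Z))) ∪ (X ∩ Z)) = {1,2,3,4,7,8,9}
X △ (X △ (((Y ∪ Z) ∪ (X ∩ (Y ∩ Z))) ∪ (X ∩ Z))) = {1,2,3,4,6,8,9}
7 ∈ X △ (X △ (((Y ∪ Z) ∪ (X ∪ (Y ∩ Z))) ∪ (X ∩ Z))) but 7 ∉ X △ (X △ (((Y ∪ Z) ∪ (X ∩ (Y ∩ Z))) ∪ (X ∩ Z))), so they differ.

No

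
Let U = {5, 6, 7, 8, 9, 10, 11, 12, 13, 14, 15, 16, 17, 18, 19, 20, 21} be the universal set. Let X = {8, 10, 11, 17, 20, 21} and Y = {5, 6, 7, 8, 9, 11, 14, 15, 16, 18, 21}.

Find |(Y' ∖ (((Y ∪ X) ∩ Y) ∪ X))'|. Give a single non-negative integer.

14

Y' = {10, 12, 13, 17, 19, 20}
Y ∪ X = {5, 6, 7, 8, 9, 10, 11, 14, 15, 16, 17, 18, 20, 21}
(Y ∪ X) ∩ Y = {5, 6, 7, 8, 9, 11, 14, 15, 16, 18, 21}
((Y ∪ X) ∩ Y) ∪ X = {5, 6, 7, 8, 9, 10, 11, 14, 15, 16, 17, 18, 20, 21}
Y' ∖ (((Y ∪ X) ∩ Y) ∪ X) = {12, 13, 19}
(Y' ∖ (((Y ∪ X) ∩ Y) ∪ X))' = {5, 6, 7, 8, 9, 10, 11, 14, 15, 16, 17, 18, 20, 21}
|(Y' ∖ (((Y ∪ X) ∩ Y) ∪ X))'| = 14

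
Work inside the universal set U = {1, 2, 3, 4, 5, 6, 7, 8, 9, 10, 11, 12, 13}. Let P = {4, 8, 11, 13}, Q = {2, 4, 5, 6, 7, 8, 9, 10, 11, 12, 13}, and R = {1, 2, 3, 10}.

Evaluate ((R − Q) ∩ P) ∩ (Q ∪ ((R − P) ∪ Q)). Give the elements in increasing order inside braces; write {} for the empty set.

{}

R − Q = {1, 3}
(R − Q) ∩ P = {}
R − P = {1, 2, 3, 10}
(R − P) ∪ Q = {1, 2, 3, 4, 5, 6, 7, 8, 9, 10, 11, 12, 13}
Q ∪ ((R − P) ∪ Q) = {1, 2, 3, 4, 5, 6, 7, 8, 9, 10, 11, 12, 13}
((R − Q) ∩ P) ∩ (Q ∪ ((R − P) ∪ Q)) = {}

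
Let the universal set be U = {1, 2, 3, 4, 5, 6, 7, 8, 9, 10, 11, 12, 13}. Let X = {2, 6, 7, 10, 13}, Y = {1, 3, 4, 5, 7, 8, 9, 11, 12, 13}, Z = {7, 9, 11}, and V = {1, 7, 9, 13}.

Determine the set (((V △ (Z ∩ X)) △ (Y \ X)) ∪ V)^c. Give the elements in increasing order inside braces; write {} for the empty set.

{2, 6, 10}

Z ∩ X = {7}
V △ (Z ∩ X) = {1, 9, 13}
Y \ X = {1, 3, 4, 5, 8, 9, 11, 12}
(V △ (Z ∩ X)) △ (Y \ X) = {3, 4, 5, 8, 11, 12, 13}
((V △ (Z ∩ X)) △ (Y \ X)) ∪ V = {1, 3, 4, 5, 7, 8, 9, 11, 12, 13}
(((V △ (Z ∩ X)) △ (Y \ X)) ∪ V)^c = {2, 6, 10}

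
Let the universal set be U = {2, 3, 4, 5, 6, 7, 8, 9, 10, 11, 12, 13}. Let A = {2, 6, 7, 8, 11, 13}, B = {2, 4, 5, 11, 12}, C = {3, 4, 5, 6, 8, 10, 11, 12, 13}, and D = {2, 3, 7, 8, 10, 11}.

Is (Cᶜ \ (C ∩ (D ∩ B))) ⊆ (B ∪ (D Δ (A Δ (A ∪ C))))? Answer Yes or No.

Cᶜ = {2, 7, 9}
D ∩ B = {2, 11}
C ∩ (D ∩ B) = {11}
Cᶜ \ (C ∩ (D ∩ B)) = {2, 7, 9}
A ∪ C = {2, 3, 4, 5, 6, 7, 8, 10, 11, 12, 13}
A Δ (A ∪ C) = {3, 4, 5, 10, 12}
D Δ (A Δ (A ∪ C)) = {2, 4, 5, 7, 8, 11, 12}
B ∪ (D Δ (A Δ (A ∪ C))) = {2, 4, 5, 7, 8, 11, 12}
9 ∈ Cᶜ \ (C ∩ (D ∩ B)) but 9 ∉ B ∪ (D Δ (A Δ (A ∪ C))), so the inclusion fails.

No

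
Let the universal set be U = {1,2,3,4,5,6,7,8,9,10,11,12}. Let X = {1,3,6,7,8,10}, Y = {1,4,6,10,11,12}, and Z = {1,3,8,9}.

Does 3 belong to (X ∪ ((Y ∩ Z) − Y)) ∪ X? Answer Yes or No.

Yes

3 ∉ Y and 3 ∈ Z, so 3 ∉ Y ∩ Z
3 ∉ (Y ∩ Z) and 3 ∉ Y, so 3 ∉ (Y ∩ Z) − Y
3 ∈ X and 3 ∉ ((Y ∩ Z) − Y), so 3 ∈ X ∪ ((Y ∩ Z) − Y)
3 ∈ (X ∪ ((Y ∩ Z) − Y)) and 3 ∈ X, so 3 ∈ (X ∪ ((Y ∩ Z) − Y)) ∪ X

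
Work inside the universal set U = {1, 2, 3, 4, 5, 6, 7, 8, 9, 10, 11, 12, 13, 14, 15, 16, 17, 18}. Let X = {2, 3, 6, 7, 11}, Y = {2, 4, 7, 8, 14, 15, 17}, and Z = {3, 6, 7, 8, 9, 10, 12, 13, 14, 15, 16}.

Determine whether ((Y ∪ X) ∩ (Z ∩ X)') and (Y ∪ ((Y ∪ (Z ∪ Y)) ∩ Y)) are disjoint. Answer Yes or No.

Y ∪ X = {2, 3, 4, 6, 7, 8, 11, 14, 15, 17}
Z ∩ X = {3, 6, 7}
(Z ∩ X)' = {1, 2, 4, 5, 8, 9, 10, 11, 12, 13, 14, 15, 16, 17, 18}
(Y ∪ X) ∩ (Z ∩ X)' = {2, 4, 8, 11, 14, 15, 17}
Z ∪ Y = {2, 3, 4, 6, 7, 8, 9, 10, 12, 13, 14, 15, 16, 17}
Y ∪ (Z ∪ Y) = {2, 3, 4, 6, 7, 8, 9, 10, 12, 13, 14, 15, 16, 17}
(Y ∪ (Z ∪ Y)) ∩ Y = {2, 4, 7, 8, 14, 15, 17}
Y ∪ ((Y ∪ (Z ∪ Y)) ∩ Y) = {2, 4, 7, 8, 14, 15, 17}
2 lies in both, so they are not disjoint.

No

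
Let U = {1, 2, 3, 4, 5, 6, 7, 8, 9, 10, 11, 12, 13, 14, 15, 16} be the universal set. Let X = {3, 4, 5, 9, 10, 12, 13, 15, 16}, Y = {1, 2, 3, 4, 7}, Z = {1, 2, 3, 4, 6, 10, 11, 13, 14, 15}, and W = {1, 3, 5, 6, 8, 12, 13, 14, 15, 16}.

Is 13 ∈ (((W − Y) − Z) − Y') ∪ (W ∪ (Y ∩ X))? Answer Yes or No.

Yes

13 ∈ W and 13 ∉ Y, so 13 ∈ W − Y
13 ∈ (W − Y) and 13 ∈ Z, so 13 ∉ (W − Y) − Z
13 ∉ Y, so 13 ∈ Y'
13 ∉ ((W − Y) − Z) and 13 ∈ Y', so 13 ∉ ((W − Y) − Z) − Y'
13 ∉ Y and 13 ∈ X, so 13 ∉ Y ∩ X
13 ∈ W and 13 ∉ (Y ∩ X), so 13 ∈ W ∪ (Y ∩ X)
13 ∉ (((W − Y) − Z) − Y') and 13 ∈ (W ∪ (Y ∩ X)), so 13 ∈ (((W − Y) − Z) − Y') ∪ (W ∪ (Y ∩ X))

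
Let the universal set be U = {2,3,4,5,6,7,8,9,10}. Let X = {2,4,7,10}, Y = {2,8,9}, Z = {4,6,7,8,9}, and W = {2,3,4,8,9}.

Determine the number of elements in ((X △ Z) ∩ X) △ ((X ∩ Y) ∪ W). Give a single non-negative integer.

5

X △ Z = {2,6,8,9,10}
(X △ Z) ∩ X = {2,10}
X ∩ Y = {2}
(X ∩ Y) ∪ W = {2,3,4,8,9}
((X △ Z) ∩ X) △ ((X ∩ Y) ∪ W) = {3,4,8,9,10}
|((X △ Z) ∩ X) △ ((X ∩ Y) ∪ W)| = 5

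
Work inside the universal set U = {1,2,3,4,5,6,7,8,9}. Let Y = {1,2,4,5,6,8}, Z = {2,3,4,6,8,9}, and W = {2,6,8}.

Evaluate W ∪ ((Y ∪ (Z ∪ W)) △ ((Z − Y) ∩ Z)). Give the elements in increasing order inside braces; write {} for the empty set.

{1,2,4,5,6,8}

Z ∪ W = {2,3,4,6,8,9}
Y ∪ (Z ∪ W) = {1,2,3,4,5,6,8,9}
Z − Y = {3,9}
(Z − Y) ∩ Z = {3,9}
(Y ∪ (Z ∪ W)) △ ((Z − Y) ∩ Z) = {1,2,4,5,6,8}
W ∪ ((Y ∪ (Z ∪ W)) △ ((Z − Y) ∩ Z)) = {1,2,4,5,6,8}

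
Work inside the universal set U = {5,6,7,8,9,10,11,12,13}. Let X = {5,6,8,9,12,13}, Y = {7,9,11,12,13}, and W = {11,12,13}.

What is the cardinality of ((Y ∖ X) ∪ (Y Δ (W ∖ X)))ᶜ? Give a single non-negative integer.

Y ∖ X = {7,11}
W ∖ X = {11}
Y Δ (W ∖ X) = {7,9,12,13}
(Y ∖ X) ∪ (Y Δ (W ∖ X)) = {7,9,11,12,13}
((Y ∖ X) ∪ (Y Δ (W ∖ X)))ᶜ = {5,6,8,10}
|((Y ∖ X) ∪ (Y Δ (W ∖ X)))ᶜ| = 4

4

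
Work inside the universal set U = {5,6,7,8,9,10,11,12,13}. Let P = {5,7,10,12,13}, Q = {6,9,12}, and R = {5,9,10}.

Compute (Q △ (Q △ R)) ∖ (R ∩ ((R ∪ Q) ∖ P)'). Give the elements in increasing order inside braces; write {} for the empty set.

{9}

Q △ R = {5,6,10,12}
Q △ (Q △ R) = {5,9,10}
R ∪ Q = {5,6,9,10,12}
(R ∪ Q) ∖ P = {6,9}
((R ∪ Q) ∖ P)' = {5,7,8,10,11,12,13}
R ∩ ((R ∪ Q) ∖ P)' = {5,10}
(Q △ (Q △ R)) ∖ (R ∩ ((R ∪ Q) ∖ P)') = {9}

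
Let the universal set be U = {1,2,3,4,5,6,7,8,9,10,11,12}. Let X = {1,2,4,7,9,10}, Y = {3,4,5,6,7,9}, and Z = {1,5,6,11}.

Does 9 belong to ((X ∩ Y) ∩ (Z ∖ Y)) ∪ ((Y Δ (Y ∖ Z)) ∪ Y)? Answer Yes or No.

Yes

9 ∈ X and 9 ∈ Y, so 9 ∈ X ∩ Y
9 ∉ Z and 9 ∈ Y, so 9 ∉ Z ∖ Y
9 ∈ (X ∩ Y) and 9 ∉ (Z ∖ Y), so 9 ∉ (X ∩ Y) ∩ (Z ∖ Y)
9 ∈ Y and 9 ∉ Z, so 9 ∈ Y ∖ Z
9 ∈ Y and 9 ∈ (Y ∖ Z), so 9 ∉ Y Δ (Y ∖ Z)
9 ∉ (Y Δ (Y ∖ Z)) and 9 ∈ Y, so 9 ∈ (Y Δ (Y ∖ Z)) ∪ Y
9 ∉ ((X ∩ Y) ∩ (Z ∖ Y)) and 9 ∈ ((Y Δ (Y ∖ Z)) ∪ Y), so 9 ∈ ((X ∩ Y) ∩ (Z ∖ Y)) ∪ ((Y Δ (Y ∖ Z)) ∪ Y)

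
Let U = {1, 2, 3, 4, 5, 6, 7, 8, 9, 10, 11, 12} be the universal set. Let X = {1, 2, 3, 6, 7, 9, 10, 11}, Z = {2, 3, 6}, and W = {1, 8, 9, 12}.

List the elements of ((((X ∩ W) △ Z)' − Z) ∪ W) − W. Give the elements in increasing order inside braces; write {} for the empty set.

X ∩ W = {1, 9}
(X ∩ W) △ Z = {1, 2, 3, 6, 9}
((X ∩ W) △ Z)' = {4, 5, 7, 8, 10, 11, 12}
((X ∩ W) △ Z)' − Z = {4, 5, 7, 8, 10, 11, 12}
(((X ∩ W) △ Z)' − Z) ∪ W = {1, 4, 5, 7, 8, 9, 10, 11, 12}
((((X ∩ W) △ Z)' − Z) ∪ W) − W = {4, 5, 7, 10, 11}

{4, 5, 7, 10, 11}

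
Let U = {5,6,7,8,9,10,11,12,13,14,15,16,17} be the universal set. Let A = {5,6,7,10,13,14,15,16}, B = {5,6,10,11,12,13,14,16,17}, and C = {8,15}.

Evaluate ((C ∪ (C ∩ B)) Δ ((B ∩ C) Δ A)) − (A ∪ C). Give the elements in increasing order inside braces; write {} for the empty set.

C ∩ B = {}
C ∪ (C ∩ B) = {8,15}
B ∩ C = {}
(B ∩ C) Δ A = {5,6,7,10,13,14,15,16}
(C ∪ (C ∩ B)) Δ ((B ∩ C) Δ A) = {5,6,7,8,10,13,14,16}
A ∪ C = {5,6,7,8,10,13,14,15,16}
((C ∪ (C ∩ B)) Δ ((B ∩ C) Δ A)) − (A ∪ C) = {}

{}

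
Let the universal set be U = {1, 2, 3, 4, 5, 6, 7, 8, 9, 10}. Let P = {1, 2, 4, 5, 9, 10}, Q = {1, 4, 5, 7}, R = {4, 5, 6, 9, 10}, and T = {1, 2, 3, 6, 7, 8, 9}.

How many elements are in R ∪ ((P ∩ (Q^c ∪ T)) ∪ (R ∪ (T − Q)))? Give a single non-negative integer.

9

Q^c = {2, 3, 6, 8, 9, 10}
Q^c ∪ T = {1, 2, 3, 6, 7, 8, 9, 10}
P ∩ (Q^c ∪ T) = {1, 2, 9, 10}
T − Q = {2, 3, 6, 8, 9}
R ∪ (T − Q) = {2, 3, 4, 5, 6, 8, 9, 10}
(P ∩ (Q^c ∪ T)) ∪ (R ∪ (T − Q)) = {1, 2, 3, 4, 5, 6, 8, 9, 10}
R ∪ ((P ∩ (Q^c ∪ T)) ∪ (R ∪ (T − Q))) = {1, 2, 3, 4, 5, 6, 8, 9, 10}
|R ∪ ((P ∩ (Q^c ∪ T)) ∪ (R ∪ (T − Q)))| = 9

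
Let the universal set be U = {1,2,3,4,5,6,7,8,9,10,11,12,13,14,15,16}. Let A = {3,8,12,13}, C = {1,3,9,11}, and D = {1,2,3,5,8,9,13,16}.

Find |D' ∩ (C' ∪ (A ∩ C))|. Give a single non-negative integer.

D' = {4,6,7,10,11,12,14,15}
C' = {2,4,5,6,7,8,10,12,13,14,15,16}
A ∩ C = {3}
C' ∪ (A ∩ C) = {2,3,4,5,6,7,8,10,12,13,14,15,16}
D' ∩ (C' ∪ (A ∩ C)) = {4,6,7,10,12,14,15}
|D' ∩ (C' ∪ (A ∩ C))| = 7

7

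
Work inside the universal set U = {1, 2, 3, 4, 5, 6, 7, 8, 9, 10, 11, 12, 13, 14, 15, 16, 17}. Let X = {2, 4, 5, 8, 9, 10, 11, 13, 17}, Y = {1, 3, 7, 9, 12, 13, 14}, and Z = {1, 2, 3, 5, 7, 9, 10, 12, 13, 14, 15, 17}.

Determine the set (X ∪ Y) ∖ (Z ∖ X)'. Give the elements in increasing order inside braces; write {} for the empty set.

X ∪ Y = {1, 2, 3, 4, 5, 7, 8, 9, 10, 11, 12, 13, 14, 17}
Z ∖ X = {1, 3, 7, 12, 14, 15}
(Z ∖ X)' = {2, 4, 5, 6, 8, 9, 10, 11, 13, 16, 17}
(X ∪ Y) ∖ (Z ∖ X)' = {1, 3, 7, 12, 14}

{1, 3, 7, 12, 14}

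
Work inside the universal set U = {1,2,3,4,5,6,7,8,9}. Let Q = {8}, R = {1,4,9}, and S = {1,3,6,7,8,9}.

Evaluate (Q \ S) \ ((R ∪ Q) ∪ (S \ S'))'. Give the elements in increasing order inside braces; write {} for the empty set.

Q \ S = {}
R ∪ Q = {1,4,8,9}
S' = {2,4,5}
S \ S' = {1,3,6,7,8,9}
(R ∪ Q) ∪ (S \ S') = {1,3,4,6,7,8,9}
((R ∪ Q) ∪ (S \ S'))' = {2,5}
(Q \ S) \ ((R ∪ Q) ∪ (S \ S'))' = {}

{}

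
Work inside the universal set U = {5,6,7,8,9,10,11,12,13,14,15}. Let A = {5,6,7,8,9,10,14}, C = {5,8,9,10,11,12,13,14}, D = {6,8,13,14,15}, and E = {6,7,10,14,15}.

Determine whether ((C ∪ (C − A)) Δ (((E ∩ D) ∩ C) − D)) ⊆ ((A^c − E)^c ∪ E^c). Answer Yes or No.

Yes

C − A = {11,12,13}
C ∪ (C − A) = {5,8,9,10,11,12,13,14}
E ∩ D = {6,14,15}
(E ∩ D) ∩ C = {14}
((E ∩ D) ∩ C) − D = {}
(C ∪ (C − A)) Δ (((E ∩ D) ∩ C) − D) = {5,8,9,10,11,12,13,14}
A^c = {11,12,13,15}
A^c − E = {11,12,13}
(A^c − E)^c = {5,6,7,8,9,10,14,15}
E^c = {5,8,9,11,12,13}
(A^c − E)^c ∪ E^c = {5,6,7,8,9,10,11,12,13,14,15}
Every element of {5,8,9,10,11,12,13,14} is in {5,6,7,8,9,10,11,12,13,14,15}, so (C ∪ (C − A)) Δ (((E ∩ D) ∩ C) − D) ⊆ (A^c − E)^c ∪ E^c.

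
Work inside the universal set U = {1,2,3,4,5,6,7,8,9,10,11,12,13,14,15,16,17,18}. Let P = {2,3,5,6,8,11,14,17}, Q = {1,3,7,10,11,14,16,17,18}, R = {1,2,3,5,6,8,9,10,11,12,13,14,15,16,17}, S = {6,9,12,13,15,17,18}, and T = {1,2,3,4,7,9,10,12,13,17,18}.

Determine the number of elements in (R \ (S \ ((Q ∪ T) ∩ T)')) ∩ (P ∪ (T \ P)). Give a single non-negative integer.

Q ∪ T = {1,2,3,4,7,9,10,11,12,13,14,16,17,18}
(Q ∪ T) ∩ T = {1,2,3,4,7,9,10,12,13,17,18}
((Q ∪ T) ∩ T)' = {5,6,8,11,14,15,16}
S \ ((Q ∪ T) ∩ T)' = {9,12,13,17,18}
R \ (S \ ((Q ∪ T) ∩ T)') = {1,2,3,5,6,8,10,11,14,15,16}
T \ P = {1,4,7,9,10,12,13,18}
P ∪ (T \ P) = {1,2,3,4,5,6,7,8,9,10,11,12,13,14,17,18}
(R \ (S \ ((Q ∪ T) ∩ T)')) ∩ (P ∪ (T \ P)) = {1,2,3,5,6,8,10,11,14}
|(R \ (S \ ((Q ∪ T) ∩ T)')) ∩ (P ∪ (T \ P))| = 9

9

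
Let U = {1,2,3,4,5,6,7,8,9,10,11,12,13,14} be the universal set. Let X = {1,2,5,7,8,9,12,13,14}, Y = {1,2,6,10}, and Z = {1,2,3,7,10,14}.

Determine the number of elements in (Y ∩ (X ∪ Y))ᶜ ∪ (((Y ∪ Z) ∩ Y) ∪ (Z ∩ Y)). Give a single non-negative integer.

14

X ∪ Y = {1,2,5,6,7,8,9,10,12,13,14}
Y ∩ (X ∪ Y) = {1,2,6,10}
(Y ∩ (X ∪ Y))ᶜ = {3,4,5,7,8,9,11,12,13,14}
Y ∪ Z = {1,2,3,6,7,10,14}
(Y ∪ Z) ∩ Y = {1,2,6,10}
Z ∩ Y = {1,2,10}
((Y ∪ Z) ∩ Y) ∪ (Z ∩ Y) = {1,2,6,10}
(Y ∩ (X ∪ Y))ᶜ ∪ (((Y ∪ Z) ∩ Y) ∪ (Z ∩ Y)) = {1,2,3,4,5,6,7,8,9,10,11,12,13,14}
|(Y ∩ (X ∪ Y))ᶜ ∪ (((Y ∪ Z) ∩ Y) ∪ (Z ∩ Y))| = 14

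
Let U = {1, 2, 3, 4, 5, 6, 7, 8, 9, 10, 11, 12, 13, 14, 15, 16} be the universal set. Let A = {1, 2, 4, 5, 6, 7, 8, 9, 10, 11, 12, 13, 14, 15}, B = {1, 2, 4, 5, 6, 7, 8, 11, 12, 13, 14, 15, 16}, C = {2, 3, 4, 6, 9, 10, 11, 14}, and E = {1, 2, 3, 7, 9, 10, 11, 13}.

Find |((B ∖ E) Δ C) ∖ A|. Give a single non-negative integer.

B ∖ E = {4, 5, 6, 8, 12, 14, 15, 16}
(B ∖ E) Δ C = {2, 3, 5, 8, 9, 10, 11, 12, 15, 16}
((B ∖ E) Δ C) ∖ A = {3, 16}
|((B ∖ E) Δ C) ∖ A| = 2

2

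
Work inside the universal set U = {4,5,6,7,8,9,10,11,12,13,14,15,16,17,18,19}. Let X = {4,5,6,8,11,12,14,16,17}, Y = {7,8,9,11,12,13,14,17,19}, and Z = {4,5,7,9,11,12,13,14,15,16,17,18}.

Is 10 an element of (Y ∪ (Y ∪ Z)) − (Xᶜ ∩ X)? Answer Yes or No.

No

10 ∉ Y and 10 ∉ Z, so 10 ∉ Y ∪ Z
10 ∉ Y and 10 ∉ (Y ∪ Z), so 10 ∉ Y ∪ (Y ∪ Z)
10 ∉ X, so 10 ∈ Xᶜ
10 ∈ Xᶜ and 10 ∉ X, so 10 ∉ Xᶜ ∩ X
10 ∉ (Y ∪ (Y ∪ Z)) and 10 ∉ (Xᶜ ∩ X), so 10 ∉ (Y ∪ (Y ∪ Z)) − (Xᶜ ∩ X)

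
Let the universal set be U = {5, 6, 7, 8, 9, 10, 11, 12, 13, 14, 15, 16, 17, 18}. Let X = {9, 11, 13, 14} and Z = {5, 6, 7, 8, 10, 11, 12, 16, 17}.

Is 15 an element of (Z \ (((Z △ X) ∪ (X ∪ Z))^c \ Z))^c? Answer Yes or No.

15 ∉ Z and 15 ∉ X, so 15 ∉ Z △ X
15 ∉ X and 15 ∉ Z, so 15 ∉ X ∪ Z
15 ∉ (Z △ X) and 15 ∉ (X ∪ Z), so 15 ∉ (Z △ X) ∪ (X ∪ Z)
15 ∈ ((Z △ X) ∪ (X ∪ Z))^c since 15 ∉ ((Z △ X) ∪ (X ∪ Z))
15 ∈ ((Z △ X) ∪ (X ∪ Z))^c and 15 ∉ Z, so 15 ∈ ((Z △ X) ∪ (X ∪ Z))^c \ Z
15 ∉ Z and 15 ∈ (((Z △ X) ∪ (X ∪ Z))^c \ Z), so 15 ∉ Z \ (((Z △ X) ∪ (X ∪ Z))^c \ Z)
15 ∈ (Z \ (((Z △ X) ∪ (X ∪ Z))^c \ Z))^c since 15 ∉ (Z \ (((Z △ X) ∪ (X ∪ Z))^c \ Z))

Yes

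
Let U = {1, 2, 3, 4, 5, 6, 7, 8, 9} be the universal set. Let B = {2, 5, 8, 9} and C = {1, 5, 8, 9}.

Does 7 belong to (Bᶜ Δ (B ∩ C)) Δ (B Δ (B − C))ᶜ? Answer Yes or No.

7 ∉ B, so 7 ∈ Bᶜ
7 ∉ B and 7 ∉ C, so 7 ∉ B ∩ C
7 ∈ Bᶜ and 7 ∉ (B ∩ C), so 7 ∈ Bᶜ Δ (B ∩ C)
7 ∉ B and 7 ∉ C, so 7 ∉ B − C
7 ∉ B and 7 ∉ (B − C), so 7 ∉ B Δ (B − C)
7 ∈ (B Δ (B − C))ᶜ since 7 ∉ (B Δ (B − C))
7 ∈ (Bᶜ Δ (B ∩ C)) and 7 ∈ (B Δ (B − C))ᶜ, so 7 ∉ (Bᶜ Δ (B ∩ C)) Δ (B Δ (B − C))ᶜ

No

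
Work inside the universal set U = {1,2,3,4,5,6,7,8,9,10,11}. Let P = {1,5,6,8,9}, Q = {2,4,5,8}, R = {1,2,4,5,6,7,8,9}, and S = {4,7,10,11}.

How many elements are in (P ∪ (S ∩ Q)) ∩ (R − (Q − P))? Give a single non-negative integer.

S ∩ Q = {4}
P ∪ (S ∩ Q) = {1,4,5,6,8,9}
Q − P = {2,4}
R − (Q − P) = {1,5,6,7,8,9}
(P ∪ (S ∩ Q)) ∩ (R − (Q − P)) = {1,5,6,8,9}
|(P ∪ (S ∩ Q)) ∩ (R − (Q − P))| = 5

5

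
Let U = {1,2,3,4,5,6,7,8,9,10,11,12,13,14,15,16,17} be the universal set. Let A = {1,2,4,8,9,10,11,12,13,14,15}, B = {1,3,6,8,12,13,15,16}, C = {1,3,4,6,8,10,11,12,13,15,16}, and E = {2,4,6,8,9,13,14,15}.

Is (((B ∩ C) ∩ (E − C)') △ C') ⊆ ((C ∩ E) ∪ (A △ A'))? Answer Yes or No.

Yes

B ∩ C = {1,3,6,8,12,13,15,16}
E − C = {2,9,14}
(E − C)' = {1,3,4,5,6,7,8,10,11,12,13,15,16,17}
(B ∩ C) ∩ (E − C)' = {1,3,6,8,12,13,15,16}
C' = {2,5,7,9,14,17}
((B ∩ C) ∩ (E − C)') △ C' = {1,2,3,5,6,7,8,9,12,13,14,15,16,17}
C ∩ E = {4,6,8,13,15}
A' = {3,5,6,7,16,17}
A △ A' = {1,2,3,4,5,6,7,8,9,10,11,12,13,14,15,16,17}
(C ∩ E) ∪ (A △ A') = {1,2,3,4,5,6,7,8,9,10,11,12,13,14,15,16,17}
Every element of {1,2,3,5,6,7,8,9,12,13,14,15,16,17} is in {1,2,3,4,5,6,7,8,9,10,11,12,13,14,15,16,17}, so ((B ∩ C) ∩ (E − C)') △ C' ⊆ (C ∩ E) ∪ (A △ A').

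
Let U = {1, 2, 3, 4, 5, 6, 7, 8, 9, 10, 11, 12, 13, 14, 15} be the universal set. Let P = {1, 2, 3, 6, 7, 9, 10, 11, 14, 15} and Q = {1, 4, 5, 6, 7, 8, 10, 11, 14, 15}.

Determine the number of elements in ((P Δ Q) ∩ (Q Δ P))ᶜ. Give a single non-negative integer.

9

P Δ Q = {2, 3, 4, 5, 8, 9}
Q Δ P = {2, 3, 4, 5, 8, 9}
(P Δ Q) ∩ (Q Δ P) = {2, 3, 4, 5, 8, 9}
((P Δ Q) ∩ (Q Δ P))ᶜ = {1, 6, 7, 10, 11, 12, 13, 14, 15}
|((P Δ Q) ∩ (Q Δ P))ᶜ| = 9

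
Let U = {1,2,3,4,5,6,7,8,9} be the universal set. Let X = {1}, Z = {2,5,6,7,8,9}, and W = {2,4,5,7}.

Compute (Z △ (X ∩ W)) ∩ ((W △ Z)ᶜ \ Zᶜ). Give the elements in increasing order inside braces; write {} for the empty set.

{2,5,7}

X ∩ W = {}
Z △ (X ∩ W) = {2,5,6,7,8,9}
W △ Z = {4,6,8,9}
(W △ Z)ᶜ = {1,2,3,5,7}
Zᶜ = {1,3,4}
(W △ Z)ᶜ \ Zᶜ = {2,5,7}
(Z △ (X ∩ W)) ∩ ((W △ Z)ᶜ \ Zᶜ) = {2,5,7}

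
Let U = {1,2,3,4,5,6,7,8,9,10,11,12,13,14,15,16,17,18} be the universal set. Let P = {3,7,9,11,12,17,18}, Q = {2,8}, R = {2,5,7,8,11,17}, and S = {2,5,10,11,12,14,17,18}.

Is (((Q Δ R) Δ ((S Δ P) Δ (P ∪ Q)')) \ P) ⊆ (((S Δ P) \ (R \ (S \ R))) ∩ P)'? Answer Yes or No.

Q Δ R = {5,7,11,17}
S Δ P = {2,3,5,7,9,10,14}
P ∪ Q = {2,3,7,8,9,11,12,17,18}
(P ∪ Q)' = {1,4,5,6,10,13,14,15,16}
(S Δ P) Δ (P ∪ Q)' = {1,2,3,4,6,7,9,13,15,16}
(Q Δ R) Δ ((S Δ P) Δ (P ∪ Q)') = {1,2,3,4,5,6,9,11,13,15,16,17}
((Q Δ R) Δ ((S Δ P) Δ (P ∪ Q)')) \ P = {1,2,4,5,6,13,15,16}
S \ R = {10,12,14,18}
R \ (S \ R) = {2,5,7,8,11,17}
(S Δ P) \ (R \ (S \ R)) = {3,9,10,14}
((S Δ P) \ (R \ (S \ R))) ∩ P = {3,9}
(((S Δ P) \ (R \ (S \ R))) ∩ P)' = {1,2,4,5,6,7,8,10,11,12,13,14,15,16,17,18}
Every element of {1,2,4,5,6,13,15,16} is in {1,2,4,5,6,7,8,10,11,12,13,14,15,16,17,18}, so ((Q Δ R) Δ ((S Δ P) Δ (P ∪ Q)')) \ P ⊆ (((S Δ P) \ (R \ (S \ R))) ∩ P)'.

Yes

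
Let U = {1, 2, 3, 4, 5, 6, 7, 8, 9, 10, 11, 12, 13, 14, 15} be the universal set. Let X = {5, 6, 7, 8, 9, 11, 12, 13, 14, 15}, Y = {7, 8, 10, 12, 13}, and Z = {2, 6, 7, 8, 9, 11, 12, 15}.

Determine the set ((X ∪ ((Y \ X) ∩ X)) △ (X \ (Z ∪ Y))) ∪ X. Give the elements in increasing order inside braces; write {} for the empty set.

Y \ X = {10}
(Y \ X) ∩ X = {}
X ∪ ((Y \ X) ∩ X) = {5, 6, 7, 8, 9, 11, 12, 13, 14, 15}
Z ∪ Y = {2, 6, 7, 8, 9, 10, 11, 12, 13, 15}
X \ (Z ∪ Y) = {5, 14}
(X ∪ ((Y \ X) ∩ X)) △ (X \ (Z ∪ Y)) = {6, 7, 8, 9, 11, 12, 13, 15}
((X ∪ ((Y \ X) ∩ X)) △ (X \ (Z ∪ Y))) ∪ X = {5, 6, 7, 8, 9, 11, 12, 13, 14, 15}

{5, 6, 7, 8, 9, 11, 12, 13, 14, 15}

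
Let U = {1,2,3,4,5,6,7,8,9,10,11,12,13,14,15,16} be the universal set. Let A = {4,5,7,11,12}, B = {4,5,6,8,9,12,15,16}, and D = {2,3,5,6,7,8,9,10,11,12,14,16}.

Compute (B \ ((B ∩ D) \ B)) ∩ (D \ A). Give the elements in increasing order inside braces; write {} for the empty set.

{6,8,9,16}

B ∩ D = {5,6,8,9,12,16}
(B ∩ D) \ B = {}
B \ ((B ∩ D) \ B) = {4,5,6,8,9,12,15,16}
D \ A = {2,3,6,8,9,10,14,16}
(B \ ((B ∩ D) \ B)) ∩ (D \ A) = {6,8,9,16}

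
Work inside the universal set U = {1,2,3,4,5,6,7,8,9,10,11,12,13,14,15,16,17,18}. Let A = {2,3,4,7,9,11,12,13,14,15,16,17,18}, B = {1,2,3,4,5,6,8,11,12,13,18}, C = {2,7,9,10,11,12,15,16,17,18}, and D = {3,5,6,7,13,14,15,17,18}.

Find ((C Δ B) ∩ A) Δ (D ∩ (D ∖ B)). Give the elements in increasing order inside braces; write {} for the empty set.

C Δ B = {1,3,4,5,6,7,8,9,10,13,15,16,17}
(C Δ B) ∩ A = {3,4,7,9,13,15,16,17}
D ∖ B = {7,14,15,17}
D ∩ (D ∖ B) = {7,14,15,17}
((C Δ B) ∩ A) Δ (D ∩ (D ∖ B)) = {3,4,9,13,14,16}

{3,4,9,13,14,16}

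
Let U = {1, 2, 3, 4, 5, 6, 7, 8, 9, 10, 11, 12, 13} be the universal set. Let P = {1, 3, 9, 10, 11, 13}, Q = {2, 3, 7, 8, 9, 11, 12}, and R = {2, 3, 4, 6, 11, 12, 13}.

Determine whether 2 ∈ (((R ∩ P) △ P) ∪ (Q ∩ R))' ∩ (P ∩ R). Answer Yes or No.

No

2 ∈ R and 2 ∉ P, so 2 ∉ R ∩ P
2 ∉ (R ∩ P) and 2 ∉ P, so 2 ∉ (R ∩ P) △ P
2 ∈ Q and 2 ∈ R, so 2 ∈ Q ∩ R
2 ∉ ((R ∩ P) △ P) and 2 ∈ (Q ∩ R), so 2 ∈ ((R ∩ P) △ P) ∪ (Q ∩ R)
2 ∉ (((R ∩ P) △ P) ∪ (Q ∩ R))' since 2 ∈ (((R ∩ P) △ P) ∪ (Q ∩ R))
2 ∉ P and 2 ∈ R, so 2 ∉ P ∩ R
2 ∉ (((R ∩ P) △ P) ∪ (Q ∩ R))' and 2 ∉ (P ∩ R), so 2 ∉ (((R ∩ P) △ P) ∪ (Q ∩ R))' ∩ (P ∩ R)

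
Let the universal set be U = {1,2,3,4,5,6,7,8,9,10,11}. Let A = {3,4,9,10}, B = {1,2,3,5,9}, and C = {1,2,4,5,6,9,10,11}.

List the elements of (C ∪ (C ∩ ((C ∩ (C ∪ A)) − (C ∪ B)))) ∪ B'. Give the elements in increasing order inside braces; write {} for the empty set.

C ∪ A = {1,2,3,4,5,6,9,10,11}
C ∩ (C ∪ A) = {1,2,4,5,6,9,10,11}
C ∪ B = {1,2,3,4,5,6,9,10,11}
(C ∩ (C ∪ A)) − (C ∪ B) = {}
C ∩ ((C ∩ (C ∪ A)) − (C ∪ B)) = {}
C ∪ (C ∩ ((C ∩ (C ∪ A)) − (C ∪ B))) = {1,2,4,5,6,9,10,11}
B' = {4,6,7,8,10,11}
(C ∪ (C ∩ ((C ∩ (C ∪ A)) − (C ∪ B)))) ∪ B' = {1,2,4,5,6,7,8,9,10,11}

{1,2,4,5,6,7,8,9,10,11}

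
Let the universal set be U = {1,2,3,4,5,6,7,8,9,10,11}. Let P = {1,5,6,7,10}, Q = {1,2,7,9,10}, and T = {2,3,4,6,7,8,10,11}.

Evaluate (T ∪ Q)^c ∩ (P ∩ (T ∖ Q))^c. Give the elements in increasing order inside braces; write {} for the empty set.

T ∪ Q = {1,2,3,4,6,7,8,9,10,11}
(T ∪ Q)^c = {5}
T ∖ Q = {3,4,6,8,11}
P ∩ (T ∖ Q) = {6}
(P ∩ (T ∖ Q))^c = {1,2,3,4,5,7,8,9,10,11}
(T ∪ Q)^c ∩ (P ∩ (T ∖ Q))^c = {5}

{5}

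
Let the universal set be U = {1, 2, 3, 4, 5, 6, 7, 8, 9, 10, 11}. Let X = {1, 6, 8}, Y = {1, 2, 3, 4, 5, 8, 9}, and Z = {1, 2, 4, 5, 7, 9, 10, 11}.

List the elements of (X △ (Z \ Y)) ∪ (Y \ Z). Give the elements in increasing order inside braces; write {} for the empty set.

Z \ Y = {7, 10, 11}
X △ (Z \ Y) = {1, 6, 7, 8, 10, 11}
Y \ Z = {3, 8}
(X △ (Z \ Y)) ∪ (Y \ Z) = {1, 3, 6, 7, 8, 10, 11}

{1, 3, 6, 7, 8, 10, 11}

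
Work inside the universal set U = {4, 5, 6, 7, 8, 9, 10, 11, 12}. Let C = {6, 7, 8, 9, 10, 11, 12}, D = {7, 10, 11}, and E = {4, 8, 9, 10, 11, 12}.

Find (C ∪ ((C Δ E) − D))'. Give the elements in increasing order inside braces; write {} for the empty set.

{5}

C Δ E = {4, 6, 7}
(C Δ E) − D = {4, 6}
C ∪ ((C Δ E) − D) = {4, 6, 7, 8, 9, 10, 11, 12}
(C ∪ ((C Δ E) − D))' = {5}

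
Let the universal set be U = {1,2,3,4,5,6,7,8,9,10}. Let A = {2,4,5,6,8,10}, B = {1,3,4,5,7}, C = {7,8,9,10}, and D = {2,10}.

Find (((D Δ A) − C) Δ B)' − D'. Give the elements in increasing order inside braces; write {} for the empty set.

{2,10}

D Δ A = {4,5,6,8}
(D Δ A) − C = {4,5,6}
((D Δ A) − C) Δ B = {1,3,6,7}
(((D Δ A) − C) Δ B)' = {2,4,5,8,9,10}
D' = {1,3,4,5,6,7,8,9}
(((D Δ A) − C) Δ B)' − D' = {2,10}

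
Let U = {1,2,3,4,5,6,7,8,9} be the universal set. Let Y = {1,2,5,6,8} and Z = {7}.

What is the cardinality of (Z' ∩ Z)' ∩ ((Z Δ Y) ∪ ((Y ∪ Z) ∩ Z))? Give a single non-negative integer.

6

Z' = {1,2,3,4,5,6,8,9}
Z' ∩ Z = {}
(Z' ∩ Z)' = {1,2,3,4,5,6,7,8,9}
Z Δ Y = {1,2,5,6,7,8}
Y ∪ Z = {1,2,5,6,7,8}
(Y ∪ Z) ∩ Z = {7}
(Z Δ Y) ∪ ((Y ∪ Z) ∩ Z) = {1,2,5,6,7,8}
(Z' ∩ Z)' ∩ ((Z Δ Y) ∪ ((Y ∪ Z) ∩ Z)) = {1,2,5,6,7,8}
|(Z' ∩ Z)' ∩ ((Z Δ Y) ∪ ((Y ∪ Z) ∩ Z))| = 6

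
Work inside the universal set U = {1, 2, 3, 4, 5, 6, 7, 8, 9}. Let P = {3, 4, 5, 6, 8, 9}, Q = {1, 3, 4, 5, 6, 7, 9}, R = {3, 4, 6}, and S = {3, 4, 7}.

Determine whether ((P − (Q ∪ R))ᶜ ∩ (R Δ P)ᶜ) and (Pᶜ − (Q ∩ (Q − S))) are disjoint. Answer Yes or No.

Q ∪ R = {1, 3, 4, 5, 6, 7, 9}
P − (Q ∪ R) = {8}
(P − (Q ∪ R))ᶜ = {1, 2, 3, 4, 5, 6, 7, 9}
R Δ P = {5, 8, 9}
(R Δ P)ᶜ = {1, 2, 3, 4, 6, 7}
(P − (Q ∪ R))ᶜ ∩ (R Δ P)ᶜ = {1, 2, 3, 4, 6, 7}
Pᶜ = {1, 2, 7}
Q − S = {1, 5, 6, 9}
Q ∩ (Q − S) = {1, 5, 6, 9}
Pᶜ − (Q ∩ (Q − S)) = {2, 7}
2 lies in both, so they are not disjoint.

No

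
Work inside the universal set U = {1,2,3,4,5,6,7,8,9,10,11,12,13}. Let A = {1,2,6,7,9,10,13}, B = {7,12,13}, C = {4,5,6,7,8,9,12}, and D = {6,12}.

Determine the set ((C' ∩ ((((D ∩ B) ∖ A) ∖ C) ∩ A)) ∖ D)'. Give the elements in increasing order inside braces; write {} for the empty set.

{1,2,3,4,5,6,7,8,9,10,11,12,13}

C' = {1,2,3,10,11,13}
D ∩ B = {12}
(D ∩ B) ∖ A = {12}
((D ∩ B) ∖ A) ∖ C = {}
(((D ∩ B) ∖ A) ∖ C) ∩ A = {}
C' ∩ ((((D ∩ B) ∖ A) ∖ C) ∩ A) = {}
(C' ∩ ((((D ∩ B) ∖ A) ∖ C) ∩ A)) ∖ D = {}
((C' ∩ ((((D ∩ B) ∖ A) ∖ C) ∩ A)) ∖ D)' = {1,2,3,4,5,6,7,8,9,10,11,12,13}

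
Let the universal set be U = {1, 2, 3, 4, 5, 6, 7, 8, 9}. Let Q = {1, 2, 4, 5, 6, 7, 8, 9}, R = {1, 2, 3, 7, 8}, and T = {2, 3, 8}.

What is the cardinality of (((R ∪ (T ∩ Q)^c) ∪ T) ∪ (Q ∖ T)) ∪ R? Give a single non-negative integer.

T ∩ Q = {2, 8}
(T ∩ Q)^c = {1, 3, 4, 5, 6, 7, 9}
R ∪ (T ∩ Q)^c = {1, 2, 3, 4, 5, 6, 7, 8, 9}
(R ∪ (T ∩ Q)^c) ∪ T = {1, 2, 3, 4, 5, 6, 7, 8, 9}
Q ∖ T = {1, 4, 5, 6, 7, 9}
((R ∪ (T ∩ Q)^c) ∪ T) ∪ (Q ∖ T) = {1, 2, 3, 4, 5, 6, 7, 8, 9}
(((R ∪ (T ∩ Q)^c) ∪ T) ∪ (Q ∖ T)) ∪ R = {1, 2, 3, 4, 5, 6, 7, 8, 9}
|(((R ∪ (T ∩ Q)^c) ∪ T) ∪ (Q ∖ T)) ∪ R| = 9

9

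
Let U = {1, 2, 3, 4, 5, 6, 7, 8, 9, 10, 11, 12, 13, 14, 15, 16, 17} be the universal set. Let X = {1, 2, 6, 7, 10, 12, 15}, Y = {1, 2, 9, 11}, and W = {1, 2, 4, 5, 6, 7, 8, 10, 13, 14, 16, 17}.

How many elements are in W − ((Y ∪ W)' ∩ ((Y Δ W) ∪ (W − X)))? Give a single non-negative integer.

12

Y ∪ W = {1, 2, 4, 5, 6, 7, 8, 9, 10, 11, 13, 14, 16, 17}
(Y ∪ W)' = {3, 12, 15}
Y Δ W = {4, 5, 6, 7, 8, 9, 10, 11, 13, 14, 16, 17}
W − X = {4, 5, 8, 13, 14, 16, 17}
(Y Δ W) ∪ (W − X) = {4, 5, 6, 7, 8, 9, 10, 11, 13, 14, 16, 17}
(Y ∪ W)' ∩ ((Y Δ W) ∪ (W − X)) = {}
W − ((Y ∪ W)' ∩ ((Y Δ W) ∪ (W − X))) = {1, 2, 4, 5, 6, 7, 8, 10, 13, 14, 16, 17}
|W − ((Y ∪ W)' ∩ ((Y Δ W) ∪ (W − X)))| = 12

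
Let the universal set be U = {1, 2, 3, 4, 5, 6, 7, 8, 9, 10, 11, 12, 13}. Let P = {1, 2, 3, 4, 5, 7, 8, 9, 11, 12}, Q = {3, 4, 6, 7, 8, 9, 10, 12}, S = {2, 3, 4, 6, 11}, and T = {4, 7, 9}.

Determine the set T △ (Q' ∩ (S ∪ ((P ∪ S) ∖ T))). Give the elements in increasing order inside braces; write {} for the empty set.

Q' = {1, 2, 5, 11, 13}
P ∪ S = {1, 2, 3, 4, 5, 6, 7, 8, 9, 11, 12}
(P ∪ S) ∖ T = {1, 2, 3, 5, 6, 8, 11, 12}
S ∪ ((P ∪ S) ∖ T) = {1, 2, 3, 4, 5, 6, 8, 11, 12}
Q' ∩ (S ∪ ((P ∪ S) ∖ T)) = {1, 2, 5, 11}
T △ (Q' ∩ (S ∪ ((P ∪ S) ∖ T))) = {1, 2, 4, 5, 7, 9, 11}

{1, 2, 4, 5, 7, 9, 11}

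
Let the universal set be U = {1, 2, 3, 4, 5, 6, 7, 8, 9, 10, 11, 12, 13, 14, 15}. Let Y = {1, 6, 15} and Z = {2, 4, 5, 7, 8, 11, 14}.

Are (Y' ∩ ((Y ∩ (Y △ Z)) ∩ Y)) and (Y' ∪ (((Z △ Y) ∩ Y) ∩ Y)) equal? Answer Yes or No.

No

Y' = {2, 3, 4, 5, 7, 8, 9, 10, 11, 12, 13, 14}
Y △ Z = {1, 2, 4, 5, 6, 7, 8, 11, 14, 15}
Y ∩ (Y △ Z) = {1, 6, 15}
(Y ∩ (Y △ Z)) ∩ Y = {1, 6, 15}
Y' ∩ ((Y ∩ (Y △ Z)) ∩ Y) = {}
Z △ Y = {1, 2, 4, 5, 6, 7, 8, 11, 14, 15}
(Z △ Y) ∩ Y = {1, 6, 15}
((Z △ Y) ∩ Y) ∩ Y = {1, 6, 15}
Y' ∪ (((Z △ Y) ∩ Y) ∩ Y) = {1, 2, 3, 4, 5, 6, 7, 8, 9, 10, 11, 12, 13, 14, 15}
1 ∈ Y' ∪ (((Z △ Y) ∩ Y) ∩ Y) but 1 ∉ Y' ∩ ((Y ∩ (Y △ Z)) ∩ Y), so they differ.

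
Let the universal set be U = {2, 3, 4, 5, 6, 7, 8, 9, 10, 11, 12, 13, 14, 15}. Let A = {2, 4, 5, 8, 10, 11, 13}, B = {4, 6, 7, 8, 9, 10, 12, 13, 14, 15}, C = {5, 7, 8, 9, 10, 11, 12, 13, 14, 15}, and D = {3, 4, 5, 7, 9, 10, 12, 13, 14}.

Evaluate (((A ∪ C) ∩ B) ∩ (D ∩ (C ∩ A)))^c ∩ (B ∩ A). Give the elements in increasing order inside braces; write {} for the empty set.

A ∪ C = {2, 4, 5, 7, 8, 9, 10, 11, 12, 13, 14, 15}
(A ∪ C) ∩ B = {4, 7, 8, 9, 10, 12, 13, 14, 15}
C ∩ A = {5, 8, 10, 11, 13}
D ∩ (C ∩ A) = {5, 10, 13}
((A ∪ C) ∩ B) ∩ (D ∩ (C ∩ A)) = {10, 13}
(((A ∪ C) ∩ B) ∩ (D ∩ (C ∩ A)))^c = {2, 3, 4, 5, 6, 7, 8, 9, 11, 12, 14, 15}
B ∩ A = {4, 8, 10, 13}
(((A ∪ C) ∩ B) ∩ (D ∩ (C ∩ A)))^c ∩ (B ∩ A) = {4, 8}

{4, 8}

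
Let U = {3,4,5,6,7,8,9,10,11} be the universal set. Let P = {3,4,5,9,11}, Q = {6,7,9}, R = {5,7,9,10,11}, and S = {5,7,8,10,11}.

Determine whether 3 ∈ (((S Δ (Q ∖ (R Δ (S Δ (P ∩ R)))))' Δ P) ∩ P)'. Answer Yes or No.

3 ∈ P and 3 ∉ R, so 3 ∉ P ∩ R
3 ∉ S and 3 ∉ (P ∩ R), so 3 ∉ S Δ (P ∩ R)
3 ∉ R and 3 ∉ (S Δ (P ∩ R)), so 3 ∉ R Δ (S Δ (P ∩ R))
3 ∉ Q and 3 ∉ (R Δ (S Δ (P ∩ R))), so 3 ∉ Q ∖ (R Δ (S Δ (P ∩ R)))
3 ∉ S and 3 ∉ (Q ∖ (R Δ (S Δ (P ∩ R)))), so 3 ∉ S Δ (Q ∖ (R Δ (S Δ (P ∩ R))))
3 ∈ (S Δ (Q ∖ (R Δ (S Δ (P ∩ R)))))' since 3 ∉ (S Δ (Q ∖ (R Δ (S Δ (P ∩ R)))))
3 ∈ (S Δ (Q ∖ (R Δ (S Δ (P ∩ R)))))' and 3 ∈ P, so 3 ∉ (S Δ (Q ∖ (R Δ (S Δ (P ∩ R)))))' Δ P
3 ∉ ((S Δ (Q ∖ (R Δ (S Δ (P ∩ R)))))' Δ P) and 3 ∈ P, so 3 ∉ ((S Δ (Q ∖ (R Δ (S Δ (P ∩ R)))))' Δ P) ∩ P
3 ∈ (((S Δ (Q ∖ (R Δ (S Δ (P ∩ R)))))' Δ P) ∩ P)' since 3 ∉ (((S Δ (Q ∖ (R Δ (S Δ (P ∩ R)))))' Δ P) ∩ P)

Yes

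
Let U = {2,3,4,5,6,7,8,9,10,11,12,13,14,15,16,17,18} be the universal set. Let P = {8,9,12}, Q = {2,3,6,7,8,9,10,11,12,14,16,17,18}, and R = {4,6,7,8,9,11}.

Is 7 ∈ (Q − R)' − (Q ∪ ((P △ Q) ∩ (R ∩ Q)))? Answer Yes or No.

7 ∈ Q and 7 ∈ R, so 7 ∉ Q − R
7 ∈ (Q − R)' since 7 ∉ (Q − R)
7 ∉ P and 7 ∈ Q, so 7 ∈ P △ Q
7 ∈ R and 7 ∈ Q, so 7 ∈ R ∩ Q
7 ∈ (P △ Q) and 7 ∈ (R ∩ Q), so 7 ∈ (P △ Q) ∩ (R ∩ Q)
7 ∈ Q and 7 ∈ ((P △ Q) ∩ (R ∩ Q)), so 7 ∈ Q ∪ ((P △ Q) ∩ (R ∩ Q))
7 ∈ (Q − R)' and 7 ∈ (Q ∪ ((P △ Q) ∩ (R ∩ Q))), so 7 ∉ (Q − R)' − (Q ∪ ((P △ Q) ∩ (R ∩ Q)))

No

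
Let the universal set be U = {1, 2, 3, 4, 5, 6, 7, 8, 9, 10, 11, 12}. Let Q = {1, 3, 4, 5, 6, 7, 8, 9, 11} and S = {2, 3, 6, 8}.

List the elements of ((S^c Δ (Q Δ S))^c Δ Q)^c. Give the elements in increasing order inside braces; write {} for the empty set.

{1, 2, 3, 4, 5, 6, 7, 8, 9, 10, 11, 12}

S^c = {1, 4, 5, 7, 9, 10, 11, 12}
Q Δ S = {1, 2, 4, 5, 7, 9, 11}
S^c Δ (Q Δ S) = {2, 10, 12}
(S^c Δ (Q Δ S))^c = {1, 3, 4, 5, 6, 7, 8, 9, 11}
(S^c Δ (Q Δ S))^c Δ Q = {}
((S^c Δ (Q Δ S))^c Δ Q)^c = {1, 2, 3, 4, 5, 6, 7, 8, 9, 10, 11, 12}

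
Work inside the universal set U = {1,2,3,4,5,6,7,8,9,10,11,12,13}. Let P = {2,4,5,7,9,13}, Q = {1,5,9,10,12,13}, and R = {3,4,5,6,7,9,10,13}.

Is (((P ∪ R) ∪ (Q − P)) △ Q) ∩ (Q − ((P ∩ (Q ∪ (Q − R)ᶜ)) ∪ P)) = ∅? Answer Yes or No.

P ∪ R = {2,3,4,5,6,7,9,10,13}
Q − P = {1,10,12}
(P ∪ R) ∪ (Q − P) = {1,2,3,4,5,6,7,9,10,12,13}
((P ∪ R) ∪ (Q − P)) △ Q = {2,3,4,6,7}
Q − R = {1,12}
(Q − R)ᶜ = {2,3,4,5,6,7,8,9,10,11,13}
Q ∪ (Q − R)ᶜ = {1,2,3,4,5,6,7,8,9,10,11,12,13}
P ∩ (Q ∪ (Q − R)ᶜ) = {2,4,5,7,9,13}
(P ∩ (Q ∪ (Q − R)ᶜ)) ∪ P = {2,4,5,7,9,13}
Q − ((P ∩ (Q ∪ (Q − R)ᶜ)) ∪ P) = {1,10,12}
{2,3,4,6,7} and {1,10,12} share no elements.

Yes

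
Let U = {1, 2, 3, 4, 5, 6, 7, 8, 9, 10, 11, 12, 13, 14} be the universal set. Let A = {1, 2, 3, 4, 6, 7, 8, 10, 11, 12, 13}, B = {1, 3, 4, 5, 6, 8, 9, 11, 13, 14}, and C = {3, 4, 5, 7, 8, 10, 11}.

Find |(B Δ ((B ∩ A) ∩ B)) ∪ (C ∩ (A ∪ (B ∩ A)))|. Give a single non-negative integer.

9

B ∩ A = {1, 3, 4, 6, 8, 11, 13}
(B ∩ A) ∩ B = {1, 3, 4, 6, 8, 11, 13}
B Δ ((B ∩ A) ∩ B) = {5, 9, 14}
A ∪ (B ∩ A) = {1, 2, 3, 4, 6, 7, 8, 10, 11, 12, 13}
C ∩ (A ∪ (B ∩ A)) = {3, 4, 7, 8, 10, 11}
(B Δ ((B ∩ A) ∩ B)) ∪ (C ∩ (A ∪ (B ∩ A))) = {3, 4, 5, 7, 8, 9, 10, 11, 14}
|(B Δ ((B ∩ A) ∩ B)) ∪ (C ∩ (A ∪ (B ∩ A)))| = 9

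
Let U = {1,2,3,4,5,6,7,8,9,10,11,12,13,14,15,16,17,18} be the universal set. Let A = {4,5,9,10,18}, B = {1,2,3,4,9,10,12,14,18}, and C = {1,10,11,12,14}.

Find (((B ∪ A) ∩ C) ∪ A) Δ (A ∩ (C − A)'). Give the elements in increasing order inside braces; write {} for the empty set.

{1,12,14}

B ∪ A = {1,2,3,4,5,9,10,12,14,18}
(B ∪ A) ∩ C = {1,10,12,14}
((B ∪ A) ∩ C) ∪ A = {1,4,5,9,10,12,14,18}
C − A = {1,11,12,14}
(C − A)' = {2,3,4,5,6,7,8,9,10,13,15,16,17,18}
A ∩ (C − A)' = {4,5,9,10,18}
(((B ∪ A) ∩ C) ∪ A) Δ (A ∩ (C − A)') = {1,12,14}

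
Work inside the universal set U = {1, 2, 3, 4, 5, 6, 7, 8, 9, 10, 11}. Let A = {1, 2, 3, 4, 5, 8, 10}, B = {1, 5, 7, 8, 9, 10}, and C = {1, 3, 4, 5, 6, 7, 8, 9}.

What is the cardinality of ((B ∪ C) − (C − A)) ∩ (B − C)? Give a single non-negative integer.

1

B ∪ C = {1, 3, 4, 5, 6, 7, 8, 9, 10}
C − A = {6, 7, 9}
(B ∪ C) − (C − A) = {1, 3, 4, 5, 8, 10}
B − C = {10}
((B ∪ C) − (C − A)) ∩ (B − C) = {10}
|((B ∪ C) − (C − A)) ∩ (B − C)| = 1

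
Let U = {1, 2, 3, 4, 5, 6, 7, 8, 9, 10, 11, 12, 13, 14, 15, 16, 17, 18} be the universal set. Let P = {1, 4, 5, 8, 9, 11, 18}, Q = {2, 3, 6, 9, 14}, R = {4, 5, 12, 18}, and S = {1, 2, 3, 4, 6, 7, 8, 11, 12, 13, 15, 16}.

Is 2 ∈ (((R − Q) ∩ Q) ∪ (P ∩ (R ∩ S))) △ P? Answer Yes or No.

No

2 ∉ R and 2 ∈ Q, so 2 ∉ R − Q
2 ∉ (R − Q) and 2 ∈ Q, so 2 ∉ (R − Q) ∩ Q
2 ∉ R and 2 ∈ S, so 2 ∉ R ∩ S
2 ∉ P and 2 ∉ (R ∩ S), so 2 ∉ P ∩ (R ∩ S)
2 ∉ ((R − Q) ∩ Q) and 2 ∉ (P ∩ (R ∩ S)), so 2 ∉ ((R − Q) ∩ Q) ∪ (P ∩ (R ∩ S))
2 ∉ (((R − Q) ∩ Q) ∪ (P ∩ (R ∩ S))) and 2 ∉ P, so 2 ∉ (((R − Q) ∩ Q) ∪ (P ∩ (R ∩ S))) △ P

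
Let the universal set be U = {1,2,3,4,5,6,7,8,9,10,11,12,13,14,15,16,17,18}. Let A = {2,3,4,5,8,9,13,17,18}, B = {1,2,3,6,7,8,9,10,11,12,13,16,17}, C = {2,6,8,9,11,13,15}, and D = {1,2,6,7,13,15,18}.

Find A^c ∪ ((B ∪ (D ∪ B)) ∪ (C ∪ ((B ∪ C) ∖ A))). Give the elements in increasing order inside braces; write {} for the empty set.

A^c = {1,6,7,10,11,12,14,15,16}
D ∪ B = {1,2,3,6,7,8,9,10,11,12,13,15,16,17,18}
B ∪ (D ∪ B) = {1,2,3,6,7,8,9,10,11,12,13,15,16,17,18}
B ∪ C = {1,2,3,6,7,8,9,10,11,12,13,15,16,17}
(B ∪ C) ∖ A = {1,6,7,10,11,12,15,16}
C ∪ ((B ∪ C) ∖ A) = {1,2,6,7,8,9,10,11,12,13,15,16}
(B ∪ (D ∪ B)) ∪ (C ∪ ((B ∪ C) ∖ A)) = {1,2,3,6,7,8,9,10,11,12,13,15,16,17,18}
A^c ∪ ((B ∪ (D ∪ B)) ∪ (C ∪ ((B ∪ C) ∖ A))) = {1,2,3,6,7,8,9,10,11,12,13,14,15,16,17,18}

{1,2,3,6,7,8,9,10,11,12,13,14,15,16,17,18}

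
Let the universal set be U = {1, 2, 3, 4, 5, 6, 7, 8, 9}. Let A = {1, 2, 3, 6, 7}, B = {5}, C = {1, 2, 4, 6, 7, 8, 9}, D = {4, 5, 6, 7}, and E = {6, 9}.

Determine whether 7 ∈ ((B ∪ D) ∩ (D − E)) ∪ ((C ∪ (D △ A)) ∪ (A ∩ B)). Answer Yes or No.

7 ∉ B and 7 ∈ D, so 7 ∈ B ∪ D
7 ∈ D and 7 ∉ E, so 7 ∈ D − E
7 ∈ (B ∪ D) and 7 ∈ (D − E), so 7 ∈ (B ∪ D) ∩ (D − E)
7 ∈ D and 7 ∈ A, so 7 ∉ D △ A
7 ∈ C and 7 ∉ (D △ A), so 7 ∈ C ∪ (D △ A)
7 ∈ A and 7 ∉ B, so 7 ∉ A ∩ B
7 ∈ (C ∪ (D △ A)) and 7 ∉ (A ∩ B), so 7 ∈ (C ∪ (D △ A)) ∪ (A ∩ B)
7 ∈ ((B ∪ D) ∩ (D − E)) and 7 ∈ ((C ∪ (D △ A)) ∪ (A ∩ B)), so 7 ∈ ((B ∪ D) ∩ (D − E)) ∪ ((C ∪ (D △ A)) ∪ (A ∩ B))

Yes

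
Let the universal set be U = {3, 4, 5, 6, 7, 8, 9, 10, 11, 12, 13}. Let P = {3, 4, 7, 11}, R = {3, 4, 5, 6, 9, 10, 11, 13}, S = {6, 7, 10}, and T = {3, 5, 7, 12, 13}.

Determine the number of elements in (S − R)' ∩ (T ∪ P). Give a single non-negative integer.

6

S − R = {7}
(S − R)' = {3, 4, 5, 6, 8, 9, 10, 11, 12, 13}
T ∪ P = {3, 4, 5, 7, 11, 12, 13}
(S − R)' ∩ (T ∪ P) = {3, 4, 5, 11, 12, 13}
|(S − R)' ∩ (T ∪ P)| = 6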